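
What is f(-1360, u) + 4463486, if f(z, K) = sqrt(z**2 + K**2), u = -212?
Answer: 4463486 + 4*sqrt(118409) ≈ 4.4649e+6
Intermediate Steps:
f(z, K) = sqrt(K**2 + z**2)
f(-1360, u) + 4463486 = sqrt((-212)**2 + (-1360)**2) + 4463486 = sqrt(44944 + 1849600) + 4463486 = sqrt(1894544) + 4463486 = 4*sqrt(118409) + 4463486 = 4463486 + 4*sqrt(118409)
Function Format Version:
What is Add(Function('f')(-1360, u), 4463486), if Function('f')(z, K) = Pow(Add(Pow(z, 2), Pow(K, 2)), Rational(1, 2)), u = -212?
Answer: Add(4463486, Mul(4, Pow(118409, Rational(1, 2)))) ≈ 4.4649e+6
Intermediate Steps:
Function('f')(z, K) = Pow(Add(Pow(K, 2), Pow(z, 2)), Rational(1, 2))
Add(Function('f')(-1360, u), 4463486) = Add(Pow(Add(Pow(-212, 2), Pow(-1360, 2)), Rational(1, 2)), 4463486) = Add(Pow(Add(44944, 1849600), Rational(1, 2)), 4463486) = Add(Pow(1894544, Rational(1, 2)), 4463486) = Add(Mul(4, Pow(118409, Rational(1, 2))), 4463486) = Add(4463486, Mul(4, Pow(118409, Rational(1, 2))))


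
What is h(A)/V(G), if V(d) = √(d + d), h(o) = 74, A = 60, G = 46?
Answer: 37*√23/23 ≈ 7.7150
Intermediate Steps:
V(d) = √2*√d (V(d) = √(2*d) = √2*√d)
h(A)/V(G) = 74/((√2*√46)) = 74/((2*√23)) = 74*(√23/46) = 37*√23/23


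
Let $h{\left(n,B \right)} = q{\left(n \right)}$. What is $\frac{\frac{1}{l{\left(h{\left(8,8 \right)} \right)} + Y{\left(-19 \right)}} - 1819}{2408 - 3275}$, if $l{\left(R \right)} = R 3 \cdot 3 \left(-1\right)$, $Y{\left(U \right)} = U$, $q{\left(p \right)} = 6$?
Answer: $\frac{132788}{63291} \approx 2.0981$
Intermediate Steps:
$h{\left(n,B \right)} = 6$
$l{\left(R \right)} = - 9 R$ ($l{\left(R \right)} = R 9 \left(-1\right) = R \left(-9\right) = - 9 R$)
$\frac{\frac{1}{l{\left(h{\left(8,8 \right)} \right)} + Y{\left(-19 \right)}} - 1819}{2408 - 3275} = \frac{\frac{1}{\left(-9\right) 6 - 19} - 1819}{2408 - 3275} = \frac{\frac{1}{-54 - 19} - 1819}{-867} = \left(\frac{1}{-73} - 1819\right) \left(- \frac{1}{867}\right) = \left(- \frac{1}{73} - 1819\right) \left(- \frac{1}{867}\right) = \left(- \frac{132788}{73}\right) \left(- \frac{1}{867}\right) = \frac{132788}{63291}$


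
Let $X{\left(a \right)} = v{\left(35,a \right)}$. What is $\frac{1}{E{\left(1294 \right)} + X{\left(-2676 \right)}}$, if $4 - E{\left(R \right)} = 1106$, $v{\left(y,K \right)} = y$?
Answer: $- \frac{1}{1067} \approx -0.00093721$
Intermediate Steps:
$E{\left(R \right)} = -1102$ ($E{\left(R \right)} = 4 - 1106 = -1102$)
$X{\left(a \right)} = 35$
$\frac{1}{E{\left(1294 \right)} + X{\left(-2676 \right)}} = \frac{1}{-1102 + 35} = \frac{1}{-1067} = - \frac{1}{1067}$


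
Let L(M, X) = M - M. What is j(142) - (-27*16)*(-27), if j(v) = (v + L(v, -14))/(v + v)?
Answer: -23327/2 ≈ -11664.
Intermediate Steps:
L(M, X) = 0
j(v) = ½ (j(v) = (v + 0)/(v + v) = v/((2*v)) = v*(1/(2*v)) = ½)
j(142) - (-27*16)*(-27) = ½ - (-27*16)*(-27) = ½ - (-432)*(-27) = ½ - 1*11664 = ½ - 11664 = -23327/2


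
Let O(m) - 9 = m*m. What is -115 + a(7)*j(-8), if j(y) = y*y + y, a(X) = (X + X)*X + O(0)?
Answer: 5877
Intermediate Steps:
O(m) = 9 + m² (O(m) = 9 + m*m = 9 + m²)
a(X) = 9 + 2*X² (a(X) = (X + X)*X + (9 + 0²) = (2*X)*X + (9 + 0) = 2*X² + 9 = 9 + 2*X²)
j(y) = y + y² (j(y) = y² + y = y + y²)
-115 + a(7)*j(-8) = -115 + (9 + 2*7²)*(-8*(1 - 8)) = -115 + (9 + 2*49)*(-8*(-7)) = -115 + (9 + 98)*56 = -115 + 107*56 = -115 + 5992 = 5877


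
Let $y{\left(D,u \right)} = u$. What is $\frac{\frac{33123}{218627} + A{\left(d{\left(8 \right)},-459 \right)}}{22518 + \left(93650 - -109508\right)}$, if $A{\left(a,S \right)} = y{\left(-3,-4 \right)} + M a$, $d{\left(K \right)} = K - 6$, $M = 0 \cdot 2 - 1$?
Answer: $- \frac{55593}{2145168124} \approx -2.5915 \cdot 10^{-5}$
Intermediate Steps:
$M = -1$ ($M = 0 - 1 = -1$)
$d{\left(K \right)} = -6 + K$
$A{\left(a,S \right)} = -4 - a$
$\frac{\frac{33123}{218627} + A{\left(d{\left(8 \right)},-459 \right)}}{22518 + \left(93650 - -109508\right)} = \frac{\frac{33123}{218627} - 6}{22518 + \left(93650 - -109508\right)} = \frac{33123 \cdot \frac{1}{218627} - 6}{22518 + \left(93650 + 109508\right)} = \frac{\frac{33123}{218627} - 6}{22518 + 203158} = \frac{\frac{33123}{218627} - 6}{225676} = \left(- \frac{1278639}{218627}\right) \frac{1}{225676} = - \frac{55593}{2145168124}$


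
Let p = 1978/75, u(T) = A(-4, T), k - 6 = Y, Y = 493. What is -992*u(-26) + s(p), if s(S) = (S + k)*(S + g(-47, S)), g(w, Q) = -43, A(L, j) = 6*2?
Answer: -116095541/5625 ≈ -20639.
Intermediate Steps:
A(L, j) = 12
k = 499 (k = 6 + 493 = 499)
u(T) = 12
p = 1978/75 (p = 1978*(1/75) = 1978/75 ≈ 26.373)
s(S) = (-43 + S)*(499 + S) (s(S) = (S + 499)*(S - 43) = (499 + S)*(-43 + S) = (-43 + S)*(499 + S))
-992*u(-26) + s(p) = -992*12 + (-21457 + (1978/75)**2 + 456*(1978/75)) = -11904 + (-21457 + 3912484/5625 + 300656/25) = -11904 - 49135541/5625 = -116095541/5625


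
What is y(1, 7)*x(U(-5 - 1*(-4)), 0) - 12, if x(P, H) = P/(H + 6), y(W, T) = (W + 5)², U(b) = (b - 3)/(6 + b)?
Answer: -84/5 ≈ -16.800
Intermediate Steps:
U(b) = (-3 + b)/(6 + b)
y(W, T) = (5 + W)²
x(P, H) = P/(6 + H)
y(1, 7)*x(U(-5 - 1*(-4)), 0) - 12 = (5 + 1)²*(((-3 + (-5 - 1*(-4)))/(6 + (-5 - 1*(-4))))/(6 + 0)) - 12 = 6²*(((-3 + (-5 + 4))/(6 + (-5 + 4)))/6) - 12 = 36*(((-3 - 1)/(6 - 1))*(⅙)) - 12 = 36*((-4/5)*(⅙)) - 12 = 36*(((⅕)*(-4))*(⅙)) - 12 = 36*(-⅘*⅙) - 12 = 36*(-2/15) - 12 = -24/5 - 12 = -84/5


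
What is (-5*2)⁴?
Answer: 10000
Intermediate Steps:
(-5*2)⁴ = (-10)⁴ = 10000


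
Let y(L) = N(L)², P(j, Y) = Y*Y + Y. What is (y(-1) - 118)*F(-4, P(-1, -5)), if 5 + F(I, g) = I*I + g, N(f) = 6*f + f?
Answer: -2139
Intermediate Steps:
N(f) = 7*f
P(j, Y) = Y + Y² (P(j, Y) = Y² + Y = Y + Y²)
F(I, g) = -5 + g + I² (F(I, g) = -5 + (I*I + g) = -5 + (I² + g) = -5 + (g + I²) = -5 + g + I²)
y(L) = 49*L² (y(L) = (7*L)² = 49*L²)
(y(-1) - 118)*F(-4, P(-1, -5)) = (49*(-1)² - 118)*(-5 - 5*(1 - 5) + (-4)²) = (49*1 - 118)*(-5 - 5*(-4) + 16) = (49 - 118)*(-5 + 20 + 16) = -69*31 = -2139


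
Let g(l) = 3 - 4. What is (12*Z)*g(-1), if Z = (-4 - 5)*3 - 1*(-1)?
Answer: 312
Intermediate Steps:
g(l) = -1
Z = -26 (Z = -9*3 + 1 = -27 + 1 = -26)
(12*Z)*g(-1) = (12*(-26))*(-1) = -312*(-1) = 312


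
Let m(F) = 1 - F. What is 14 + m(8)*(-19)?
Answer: 147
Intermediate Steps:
14 + m(8)*(-19) = 14 + (1 - 1*8)*(-19) = 14 + (1 - 8)*(-19) = 14 - 7*(-19) = 14 + 133 = 147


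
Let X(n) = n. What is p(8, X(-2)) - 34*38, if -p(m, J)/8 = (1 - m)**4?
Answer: -20500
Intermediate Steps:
p(m, J) = -8*(1 - m)**4
p(8, X(-2)) - 34*38 = -8*(-1 + 8)**4 - 34*38 = -8*7**4 - 1292 = -8*2401 - 1292 = -19208 - 1292 = -20500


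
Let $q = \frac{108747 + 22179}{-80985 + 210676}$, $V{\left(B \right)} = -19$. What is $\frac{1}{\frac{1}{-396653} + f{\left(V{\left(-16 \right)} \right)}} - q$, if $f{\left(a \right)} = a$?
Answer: $- \frac{1038154078031}{977404289928} \approx -1.0622$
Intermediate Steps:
$q = \frac{130926}{129691} \approx 1.0095$
$\frac{1}{\frac{1}{-396653} + f{\left(V{\left(-16 \right)} \right)}} - q = \frac{1}{\frac{1}{-396653} - 19} - \frac{130926}{129691} = \frac{1}{- \frac{1}{396653} - 19} - \frac{130926}{129691} = \frac{1}{- \frac{7536408}{396653}} - \frac{130926}{129691} = - \frac{396653}{7536408} - \frac{130926}{129691} = - \frac{1038154078031}{977404289928}$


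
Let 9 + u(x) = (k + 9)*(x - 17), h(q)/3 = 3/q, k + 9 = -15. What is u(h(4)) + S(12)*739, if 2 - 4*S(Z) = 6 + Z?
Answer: -10975/4 ≈ -2743.8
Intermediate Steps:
k = -24 (k = -9 - 15 = -24)
h(q) = 9/q (h(q) = 3*(3/q) = 9/q)
S(Z) = -1 - Z/4 (S(Z) = ½ - (6 + Z)/4 = ½ + (-3/2 - Z/4) = -1 - Z/4)
u(x) = 246 - 15*x (u(x) = -9 + (-24 + 9)*(x - 17) = -9 - 15*(-17 + x) = -9 + (255 - 15*x) = 246 - 15*x)
u(h(4)) + S(12)*739 = (246 - 135/4) + (-1 - ¼*12)*739 = (246 - 135/4) + (-1 - 3)*739 = (246 - 15*9/4) - 4*739 = (246 - 135/4) - 2956 = 849/4 - 2956 = -10975/4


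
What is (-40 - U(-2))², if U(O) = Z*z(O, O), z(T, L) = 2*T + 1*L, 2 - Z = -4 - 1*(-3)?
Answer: 484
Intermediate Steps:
Z = 3 (Z = 2 - (-4 - 1*(-3)) = 2 - (-4 + 3) = 2 - 1*(-1) = 2 + 1 = 3)
z(T, L) = L + 2*T (z(T, L) = 2*T + L = L + 2*T)
U(O) = 9*O (U(O) = 3*(O + 2*O) = 3*(3*O) = 9*O)
(-40 - U(-2))² = (-40 - 9*(-2))² = (-40 - 1*(-18))² = (-40 + 18)² = (-22)² = 484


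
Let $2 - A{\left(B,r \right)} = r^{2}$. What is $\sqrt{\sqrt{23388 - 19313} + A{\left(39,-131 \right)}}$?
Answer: $\sqrt{-17159 + 5 \sqrt{163}} \approx 130.75 i$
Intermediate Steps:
$A{\left(B,r \right)} = 2 - r^{2}$
$\sqrt{\sqrt{23388 - 19313} + A{\left(39,-131 \right)}} = \sqrt{\sqrt{23388 - 19313} + \left(2 - \left(-131\right)^{2}\right)} = \sqrt{\sqrt{4075} + \left(2 - 17161\right)} = \sqrt{5 \sqrt{163} + \left(2 - 17161\right)} = \sqrt{5 \sqrt{163} - 17159} = \sqrt{-17159 + 5 \sqrt{163}}$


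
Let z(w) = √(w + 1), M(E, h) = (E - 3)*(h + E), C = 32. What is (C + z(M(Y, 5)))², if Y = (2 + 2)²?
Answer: (32 + √274)² ≈ 2357.4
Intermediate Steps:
Y = 16 (Y = 4² = 16)
M(E, h) = (-3 + E)*(E + h)
z(w) = √(1 + w)
(C + z(M(Y, 5)))² = (32 + √(1 + (16² - 3*16 - 3*5 + 16*5)))² = (32 + √(1 + (256 - 48 - 15 + 80)))² = (32 + √(1 + 273))² = (32 + √274)²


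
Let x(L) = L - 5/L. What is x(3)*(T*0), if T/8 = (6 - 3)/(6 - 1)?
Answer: 0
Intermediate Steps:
T = 24/5 (T = 8*((6 - 3)/(6 - 1)) = 8*(3/5) = 8*(3*(⅕)) = 8*(⅗) = 24/5 ≈ 4.8000)
x(L) = L - 5/L
x(3)*(T*0) = (3 - 5/3)*((24/5)*0) = (3 - 5*⅓)*0 = (3 - 5/3)*0 = (4/3)*0 = 0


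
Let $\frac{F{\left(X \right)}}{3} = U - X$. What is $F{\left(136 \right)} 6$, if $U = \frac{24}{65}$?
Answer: $- \frac{158688}{65} \approx -2441.4$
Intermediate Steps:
$U = \frac{24}{65}$ ($U = 24 \cdot \frac{1}{65} = \frac{24}{65} \approx 0.36923$)
$F{\left(X \right)} = \frac{72}{65} - 3 X$ ($F{\left(X \right)} = 3 \left(\frac{24}{65} - X\right) = \frac{72}{65} - 3 X$)
$F{\left(136 \right)} 6 = \left(\frac{72}{65} - 408\right) 6 = \left(- \frac{26448}{65}\right) 6 = - \frac{158688}{65}$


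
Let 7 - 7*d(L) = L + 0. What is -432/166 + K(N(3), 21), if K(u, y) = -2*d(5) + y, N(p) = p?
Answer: 10357/581 ≈ 17.826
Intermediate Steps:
d(L) = 1 - L/7 (d(L) = 1 - (L + 0)/7 = 1 - L/7)
K(u, y) = -4/7 + y (K(u, y) = -2*(1 - 1/7*5) + y = -2*(1 - 5/7) + y = -2*2/7 + y = -4/7 + y)
-432/166 + K(N(3), 21) = -432/166 + (-4/7 + 21) = -432*1/166 + 143/7 = -216/83 + 143/7 = 10357/581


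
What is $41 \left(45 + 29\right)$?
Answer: $3034$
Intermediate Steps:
$41 \left(45 + 29\right) = 41 \cdot 74 = 3034$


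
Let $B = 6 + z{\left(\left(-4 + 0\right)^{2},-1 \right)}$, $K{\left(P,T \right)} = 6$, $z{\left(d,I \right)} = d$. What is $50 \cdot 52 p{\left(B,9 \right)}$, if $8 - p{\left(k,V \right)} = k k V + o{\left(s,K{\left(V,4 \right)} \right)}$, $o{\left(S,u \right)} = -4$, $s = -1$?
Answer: $-11294400$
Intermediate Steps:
$B = 22$ ($B = 6 + \left(-4 + 0\right)^{2} = 6 + \left(-4\right)^{2} = 6 + 16 = 22$)
$p{\left(k,V \right)} = 12 - V k^{2}$ ($p{\left(k,V \right)} = 8 - \left(k k V - 4\right) = 8 - \left(k^{2} V - 4\right) = 8 - \left(V k^{2} - 4\right) = 8 - \left(-4 + V k^{2}\right) = 12 - V k^{2}$)
$50 \cdot 52 p{\left(B,9 \right)} = 50 \cdot 52 \left(12 - 9 \cdot 22^{2}\right) = 2600 \left(12 - 9 \cdot 484\right) = 2600 \left(12 - 4356\right) = 2600 \left(-4344\right) = -11294400$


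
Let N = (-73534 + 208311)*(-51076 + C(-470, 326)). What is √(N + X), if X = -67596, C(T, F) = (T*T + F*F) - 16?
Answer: 2*√9302426418 ≈ 1.9290e+5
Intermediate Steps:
C(T, F) = -16 + F² + T² (C(T, F) = (T² + F²) - 16 = (F² + T²) - 16 = -16 + F² + T²)
N = 37209773268 (N = (-73534 + 208311)*(-51076 + (-16 + 326² + (-470)²)) = 134777*(-51076 + (-16 + 106276 + 220900)) = 134777*(-51076 + 327160) = 134777*276084 = 37209773268)
√(N + X) = √(37209773268 - 67596) = √37209705672 = 2*√9302426418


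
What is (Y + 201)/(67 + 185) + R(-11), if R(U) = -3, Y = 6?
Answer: -61/28 ≈ -2.1786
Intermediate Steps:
(Y + 201)/(67 + 185) + R(-11) = (6 + 201)/(67 + 185) - 3 = 207/252 - 3 = 207*(1/252) - 3 = 23/28 - 3 = -61/28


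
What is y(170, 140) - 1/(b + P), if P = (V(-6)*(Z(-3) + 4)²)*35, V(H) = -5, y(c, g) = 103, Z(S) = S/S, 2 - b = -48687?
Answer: 4564341/44314 ≈ 103.00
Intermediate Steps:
b = 48689 (b = 2 - 1*(-48687) = 2 + 48687 = 48689)
Z(S) = 1
P = -4375 (P = -5*(1 + 4)²*35 = -5*5²*35 = -5*25*35 = -125*35 = -4375)
y(170, 140) - 1/(b + P) = 103 - 1/(48689 - 4375) = 103 - 1/44314 = 4564341/44314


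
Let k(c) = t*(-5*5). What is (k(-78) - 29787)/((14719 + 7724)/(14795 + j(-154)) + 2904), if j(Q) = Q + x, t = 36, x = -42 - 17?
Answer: -2814326/266469 ≈ -10.562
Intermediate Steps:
x = -59
j(Q) = -59 + Q (j(Q) = Q - 59 = -59 + Q)
k(c) = -900 (k(c) = 36*(-5*5) = 36*(-25) = -900)
(k(-78) - 29787)/((14719 + 7724)/(14795 + j(-154)) + 2904) = (-900 - 29787)/((14719 + 7724)/(14795 + (-59 - 154)) + 2904) = -30687/(22443/(14795 - 213) + 2904) = -30687/(22443/14582 + 2904) = -30687/42368571/14582 = -30687*14582/42368571 = -2814326/266469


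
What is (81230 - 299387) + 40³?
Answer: -154157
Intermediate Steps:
(81230 - 299387) + 40³ = -218157 + 64000 = -154157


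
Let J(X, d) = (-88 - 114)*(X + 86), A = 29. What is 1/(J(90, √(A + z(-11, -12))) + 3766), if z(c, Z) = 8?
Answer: -1/31786 ≈ -3.1460e-5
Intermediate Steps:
J(X, d) = -17372 - 202*X (J(X, d) = -202*(86 + X) = -17372 - 202*X)
1/(J(90, √(A + z(-11, -12))) + 3766) = 1/((-17372 - 202*90) + 3766) = 1/((-17372 - 18180) + 3766) = 1/(-35552 + 3766) = 1/(-31786) = -1/31786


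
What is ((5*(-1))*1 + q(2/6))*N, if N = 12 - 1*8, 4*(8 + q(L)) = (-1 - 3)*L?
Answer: -160/3 ≈ -53.333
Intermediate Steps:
q(L) = -8 - L (q(L) = -8 + ((-1 - 3)*L)/4 = -8 + (-4*L)/4 = -8 - L)
N = 4 (N = 12 - 8 = 4)
((5*(-1))*1 + q(2/6))*N = ((5*(-1))*1 + (-8 - 2/6))*4 = (-5*1 + (-8 - 2/6))*4 = (-5 + (-8 - 1*⅓))*4 = (-5 + (-8 - ⅓))*4 = (-5 - 25/3)*4 = -40/3*4 = -160/3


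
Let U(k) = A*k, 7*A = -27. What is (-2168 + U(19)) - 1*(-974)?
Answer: -8871/7 ≈ -1267.3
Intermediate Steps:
A = -27/7 (A = (1/7)*(-27) = -27/7 ≈ -3.8571)
U(k) = -27*k/7
(-2168 + U(19)) - 1*(-974) = (-2168 - 27/7*19) - 1*(-974) = (-2168 - 513/7) + 974 = -15689/7 + 974 = -8871/7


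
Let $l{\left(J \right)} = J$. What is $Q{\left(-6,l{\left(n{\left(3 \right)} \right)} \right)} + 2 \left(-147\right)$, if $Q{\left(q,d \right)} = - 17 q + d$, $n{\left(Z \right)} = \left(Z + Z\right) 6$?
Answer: $-156$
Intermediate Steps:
$n{\left(Z \right)} = 12 Z$ ($n{\left(Z \right)} = 2 Z 6 = 12 Z$)
$Q{\left(q,d \right)} = d - 17 q$
$Q{\left(-6,l{\left(n{\left(3 \right)} \right)} \right)} + 2 \left(-147\right) = \left(12 \cdot 3 - -102\right) + 2 \left(-147\right) = \left(36 + 102\right) - 294 = 138 - 294 = -156$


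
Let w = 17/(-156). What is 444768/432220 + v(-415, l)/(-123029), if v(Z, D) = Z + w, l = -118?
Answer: 2141052446243/2073848180820 ≈ 1.0324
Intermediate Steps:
w = -17/156 (w = 17*(-1/156) = -17/156 ≈ -0.10897)
v(Z, D) = -17/156 + Z (v(Z, D) = Z - 17/156 = -17/156 + Z)
444768/432220 + v(-415, l)/(-123029) = 444768/432220 + (-17/156 - 415)/(-123029) = 444768*(1/432220) - 64757/156*(-1/123029) = 111192/108055 + 64757/19192524 = 2141052446243/2073848180820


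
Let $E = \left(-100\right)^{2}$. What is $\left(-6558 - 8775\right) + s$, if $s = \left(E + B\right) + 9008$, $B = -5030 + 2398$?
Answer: $1043$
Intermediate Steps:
$B = -2632$
$E = 10000$
$s = 16376$ ($s = \left(10000 - 2632\right) + 9008 = 7368 + 9008 = 16376$)
$\left(-6558 - 8775\right) + s = \left(-6558 - 8775\right) + 16376 = -15333 + 16376 = 1043$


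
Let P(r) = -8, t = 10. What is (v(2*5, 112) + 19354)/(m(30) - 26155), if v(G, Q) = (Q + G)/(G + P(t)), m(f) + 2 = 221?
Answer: -19415/25936 ≈ -0.74857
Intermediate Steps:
m(f) = 219 (m(f) = -2 + 221 = 219)
v(G, Q) = (G + Q)/(-8 + G) (v(G, Q) = (Q + G)/(G - 8) = (G + Q)/(-8 + G))
(v(2*5, 112) + 19354)/(m(30) - 26155) = ((2*5 + 112)/(-8 + 2*5) + 19354)/(219 - 26155) = ((10 + 112)/(-8 + 10) + 19354)/(-25936) = (122/2 + 19354)*(-1/25936) = ((1/2)*122 + 19354)*(-1/25936) = (61 + 19354)*(-1/25936) = 19415*(-1/25936) = -19415/25936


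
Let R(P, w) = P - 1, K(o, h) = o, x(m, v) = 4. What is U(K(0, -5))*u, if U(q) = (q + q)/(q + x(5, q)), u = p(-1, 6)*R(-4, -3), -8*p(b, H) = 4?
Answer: 0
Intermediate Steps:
p(b, H) = -1/2 (p(b, H) = -1/8*4 = -1/2)
R(P, w) = -1 + P
u = 5/2 (u = -(-1 - 4)/2 = -1/2*(-5) = 5/2 ≈ 2.5000)
U(q) = 2*q/(4 + q) (U(q) = (q + q)/(q + 4) = (2*q)/(4 + q) = 2*q/(4 + q))
U(K(0, -5))*u = (2*0/(4 + 0))*(5/2) = (2*0/4)*(5/2) = (2*0*(1/4))*(5/2) = 0*(5/2) = 0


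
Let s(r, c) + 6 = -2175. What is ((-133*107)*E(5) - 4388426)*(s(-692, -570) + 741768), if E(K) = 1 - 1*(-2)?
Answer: -3277198007853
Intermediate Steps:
E(K) = 3 (E(K) = 1 + 2 = 3)
s(r, c) = -2181 (s(r, c) = -6 - 2175 = -2181)
((-133*107)*E(5) - 4388426)*(s(-692, -570) + 741768) = (-133*107*3 - 4388426)*(-2181 + 741768) = (-14231*3 - 4388426)*739587 = (-42693 - 4388426)*739587 = -4431119*739587 = -3277198007853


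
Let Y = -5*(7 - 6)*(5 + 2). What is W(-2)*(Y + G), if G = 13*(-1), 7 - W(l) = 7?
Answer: 0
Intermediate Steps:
W(l) = 0 (W(l) = 7 - 1*7 = 7 - 7 = 0)
G = -13
Y = -35 (Y = -5*7 = -35)
W(-2)*(Y + G) = 0*(-35 - 13) = 0*(-48) = 0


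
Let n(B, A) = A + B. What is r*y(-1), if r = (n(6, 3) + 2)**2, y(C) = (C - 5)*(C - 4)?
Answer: 3630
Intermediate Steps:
y(C) = (-5 + C)*(-4 + C)
r = 121 (r = ((3 + 6) + 2)**2 = (9 + 2)**2 = 11**2 = 121)
r*y(-1) = 121*(20 + (-1)**2 - 9*(-1)) = 121*(20 + 1 + 9) = 121*30 = 3630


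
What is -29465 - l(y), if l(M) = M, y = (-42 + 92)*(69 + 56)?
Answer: -35715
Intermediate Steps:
y = 6250 (y = 50*125 = 6250)
-29465 - l(y) = -29465 - 1*6250 = -29465 - 6250 = -35715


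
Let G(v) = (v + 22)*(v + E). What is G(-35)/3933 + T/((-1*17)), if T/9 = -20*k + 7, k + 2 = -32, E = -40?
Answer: -8100388/22287 ≈ -363.46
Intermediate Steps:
k = -34 (k = -2 - 32 = -34)
G(v) = (-40 + v)*(22 + v) (G(v) = (v + 22)*(v - 40) = (22 + v)*(-40 + v) = (-40 + v)*(22 + v))
T = 6183 (T = 9*(-20*(-34) + 7) = 9*(680 + 7) = 9*687 = 6183)
G(-35)/3933 + T/((-1*17)) = (-880 + (-35)**2 - 18*(-35))/3933 + 6183/((-1*17)) = (-880 + 1225 + 630)*(1/3933) + 6183/(-17) = 975*(1/3933) + 6183*(-1/17) = 325/1311 - 6183/17 = -8100388/22287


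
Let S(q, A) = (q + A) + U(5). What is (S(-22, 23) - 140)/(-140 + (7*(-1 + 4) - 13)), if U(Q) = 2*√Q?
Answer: 139/132 - √5/66 ≈ 1.0191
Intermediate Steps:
S(q, A) = A + q + 2*√5 (S(q, A) = (q + A) + 2*√5 = (A + q) + 2*√5 = A + q + 2*√5)
(S(-22, 23) - 140)/(-140 + (7*(-1 + 4) - 13)) = ((23 - 22 + 2*√5) - 140)/(-140 + (7*(-1 + 4) - 13)) = ((1 + 2*√5) - 140)/(-140 + (7*3 - 13)) = (-139 + 2*√5)/(-140 + (21 - 13)) = (-139 + 2*√5)/(-140 + 8) = (-139 + 2*√5)/(-132) = (-139 + 2*√5)*(-1/132) = 139/132 - √5/66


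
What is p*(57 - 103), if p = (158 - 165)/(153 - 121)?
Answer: 161/16 ≈ 10.063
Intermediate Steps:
p = -7/32 ≈ -0.21875
p*(57 - 103) = -7*(57 - 103)/32 = -7/32*(-46) = 161/16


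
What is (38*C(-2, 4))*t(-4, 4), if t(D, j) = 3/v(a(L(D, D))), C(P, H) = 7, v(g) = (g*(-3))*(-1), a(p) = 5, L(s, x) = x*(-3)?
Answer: 266/5 ≈ 53.200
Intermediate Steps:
L(s, x) = -3*x
v(g) = 3*g (v(g) = -3*g*(-1) = 3*g)
t(D, j) = ⅕ (t(D, j) = 3/((3*5)) = 3/15 = 3*(1/15) = ⅕)
(38*C(-2, 4))*t(-4, 4) = (38*7)*(⅕) = 266*(⅕) = 266/5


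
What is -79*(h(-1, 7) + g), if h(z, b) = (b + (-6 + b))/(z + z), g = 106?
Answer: -8058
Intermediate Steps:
h(z, b) = (-6 + 2*b)/(2*z) (h(z, b) = (-6 + 2*b)/((2*z)) = (-6 + 2*b)*(1/(2*z)) = (-6 + 2*b)/(2*z))
-79*(h(-1, 7) + g) = -79*((-3 + 7)/(-1) + 106) = -79*(-1*4 + 106) = -79*(-4 + 106) = -79*102 = -8058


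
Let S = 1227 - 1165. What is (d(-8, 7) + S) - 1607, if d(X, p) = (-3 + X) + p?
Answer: -1549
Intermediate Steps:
d(X, p) = -3 + X + p
S = 62
(d(-8, 7) + S) - 1607 = ((-3 - 8 + 7) + 62) - 1607 = (-4 + 62) - 1607 = 58 - 1607 = -1549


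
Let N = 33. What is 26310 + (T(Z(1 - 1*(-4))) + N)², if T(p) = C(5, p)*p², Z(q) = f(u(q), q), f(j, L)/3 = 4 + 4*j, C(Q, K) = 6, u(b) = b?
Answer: 969539079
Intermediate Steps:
f(j, L) = 12 + 12*j (f(j, L) = 3*(4 + 4*j) = 12 + 12*j)
Z(q) = 12 + 12*q
T(p) = 6*p²
26310 + (T(Z(1 - 1*(-4))) + N)² = 26310 + (6*(12 + 12*(1 - 1*(-4)))² + 33)² = 26310 + (6*(12 + 12*(1 + 4))² + 33)² = 26310 + (6*(12 + 12*5)² + 33)² = 26310 + (6*(12 + 60)² + 33)² = 26310 + (6*72² + 33)² = 26310 + (6*5184 + 33)² = 26310 + (31104 + 33)² = 26310 + 31137² = 26310 + 969512769 = 969539079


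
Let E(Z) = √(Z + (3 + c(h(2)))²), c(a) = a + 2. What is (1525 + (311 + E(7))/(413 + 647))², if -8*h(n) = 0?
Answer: 2614077809753/1123600 + 1616811*√2/140450 ≈ 2.3265e+6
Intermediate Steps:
h(n) = 0 (h(n) = -⅛*0 = 0)
c(a) = 2 + a
E(Z) = √(25 + Z) (E(Z) = √(Z + (3 + (2 + 0))²) = √(Z + (3 + 2)²) = √(Z + 5²) = √(Z + 25) = √(25 + Z))
(1525 + (311 + E(7))/(413 + 647))² = (1525 + (311 + √(25 + 7))/(413 + 647))² = (1525 + (311 + √32)/1060)² = (1525 + (311 + 4*√2)*(1/1060))² = (1525 + (311/1060 + √2/265))² = (1616811/1060 + √2/265)²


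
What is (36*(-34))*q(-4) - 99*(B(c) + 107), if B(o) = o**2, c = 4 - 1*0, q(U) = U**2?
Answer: -31761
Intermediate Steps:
c = 4 (c = 4 + 0 = 4)
(36*(-34))*q(-4) - 99*(B(c) + 107) = (36*(-34))*(-4)**2 - 99*(4**2 + 107) = -1224*16 - 99*(16 + 107) = -19584 - 99*123 = -19584 - 1*12177 = -19584 - 12177 = -31761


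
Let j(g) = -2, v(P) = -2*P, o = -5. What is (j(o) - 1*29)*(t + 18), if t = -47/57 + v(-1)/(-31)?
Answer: -30235/57 ≈ -530.44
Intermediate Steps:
t = -1571/1767 (t = -47/57 - 2*(-1)/(-31) = -47*1/57 + 2*(-1/31) = -47/57 - 2/31 = -1571/1767 ≈ -0.88908)
(j(o) - 1*29)*(t + 18) = (-2 - 1*29)*(-1571/1767 + 18) = (-2 - 29)*(30235/1767) = -31*30235/1767 = -30235/57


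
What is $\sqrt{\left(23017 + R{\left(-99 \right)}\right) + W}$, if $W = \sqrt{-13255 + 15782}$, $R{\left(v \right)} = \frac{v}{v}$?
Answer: $\sqrt{23018 + 19 \sqrt{7}} \approx 151.88$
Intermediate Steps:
$R{\left(v \right)} = 1$
$W = 19 \sqrt{7}$ ($W = \sqrt{2527} = 19 \sqrt{7} \approx 50.269$)
$\sqrt{\left(23017 + R{\left(-99 \right)}\right) + W} = \sqrt{\left(23017 + 1\right) + 19 \sqrt{7}} = \sqrt{23018 + 19 \sqrt{7}}$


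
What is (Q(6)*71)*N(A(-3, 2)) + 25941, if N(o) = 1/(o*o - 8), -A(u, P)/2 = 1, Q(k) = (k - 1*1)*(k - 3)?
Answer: 102699/4 ≈ 25675.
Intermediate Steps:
Q(k) = (-1 + k)*(-3 + k) (Q(k) = (k - 1)*(-3 + k) = (-1 + k)*(-3 + k))
A(u, P) = -2 (A(u, P) = -2*1 = -2)
N(o) = 1/(-8 + o²) (N(o) = 1/(o² - 8) = 1/(-8 + o²))
(Q(6)*71)*N(A(-3, 2)) + 25941 = ((3 + 6² - 4*6)*71)/(-8 + (-2)²) + 25941 = ((3 + 36 - 24)*71)/(-8 + 4) + 25941 = (15*71)/(-4) + 25941 = 1065*(-¼) + 25941 = -1065/4 + 25941 = 102699/4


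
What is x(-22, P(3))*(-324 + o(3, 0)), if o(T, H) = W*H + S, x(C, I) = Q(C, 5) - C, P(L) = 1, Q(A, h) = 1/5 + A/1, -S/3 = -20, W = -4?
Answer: -264/5 ≈ -52.800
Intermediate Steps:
S = 60 (S = -3*(-20) = 60)
Q(A, h) = ⅕ + A (Q(A, h) = 1*(⅕) + A*1 = ⅕ + A)
x(C, I) = ⅕ (x(C, I) = (⅕ + C) - C = ⅕)
o(T, H) = 60 - 4*H (o(T, H) = -4*H + 60 = 60 - 4*H)
x(-22, P(3))*(-324 + o(3, 0)) = (-324 + (60 - 4*0))/5 = (-324 + (60 + 0))/5 = (-324 + 60)/5 = (⅕)*(-264) = -264/5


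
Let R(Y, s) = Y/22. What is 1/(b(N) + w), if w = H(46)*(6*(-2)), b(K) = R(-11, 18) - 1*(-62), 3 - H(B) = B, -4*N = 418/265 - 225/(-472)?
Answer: 2/1155 ≈ 0.0017316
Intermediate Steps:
R(Y, s) = Y/22 (R(Y, s) = Y*(1/22) = Y/22)
N = -256921/500320 (N = -(418/265 - 225/(-472))/4 = -(418*(1/265) - 225*(-1/472))/4 = -(418/265 + 225/472)/4 = -¼*256921/125080 = -256921/500320 ≈ -0.51351)
H(B) = 3 - B
b(K) = 123/2 (b(K) = (1/22)*(-11) - 1*(-62) = -½ + 62 = 123/2)
w = 516 (w = (3 - 1*46)*(6*(-2)) = (3 - 46)*(-12) = -43*(-12) = 516)
1/(b(N) + w) = 1/(123/2 + 516) = 1/(1155/2) = 2/1155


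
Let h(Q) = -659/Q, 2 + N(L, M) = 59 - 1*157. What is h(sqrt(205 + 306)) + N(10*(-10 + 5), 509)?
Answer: -100 - 659*sqrt(511)/511 ≈ -129.15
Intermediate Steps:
N(L, M) = -100 (N(L, M) = -2 + (59 - 1*157) = -2 + (59 - 157) = -2 - 98 = -100)
h(sqrt(205 + 306)) + N(10*(-10 + 5), 509) = -659/sqrt(205 + 306) - 100 = -659*sqrt(511)/511 - 100 = -100 - 659*sqrt(511)/511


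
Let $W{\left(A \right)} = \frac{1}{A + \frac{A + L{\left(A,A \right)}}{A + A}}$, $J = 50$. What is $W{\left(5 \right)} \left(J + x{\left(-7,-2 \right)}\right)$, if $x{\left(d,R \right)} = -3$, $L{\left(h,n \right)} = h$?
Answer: $\frac{47}{6} \approx 7.8333$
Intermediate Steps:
$W{\left(A \right)} = \frac{1}{1 + A}$ ($W{\left(A \right)} = \frac{1}{A + \frac{A + A}{A + A}} = \frac{1}{A + \frac{2 A}{2 A}} = \frac{1}{A + 2 A \frac{1}{2 A}} = \frac{1}{A + 1} = \frac{1}{1 + A}$)
$W{\left(5 \right)} \left(J + x{\left(-7,-2 \right)}\right) = \frac{50 - 3}{1 + 5} = \frac{1}{6} \cdot 47 = \frac{47}{6}$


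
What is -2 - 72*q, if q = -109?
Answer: 7846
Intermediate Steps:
-2 - 72*q = -2 - 72*(-109) = -2 + 7848 = 7846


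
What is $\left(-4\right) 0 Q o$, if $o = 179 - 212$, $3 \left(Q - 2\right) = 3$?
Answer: $0$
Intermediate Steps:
$Q = 3$ ($Q = 2 + \frac{1}{3} \cdot 3 = 2 + 1 = 3$)
$o = -33$ ($o = 179 - 212 = -33$)
$\left(-4\right) 0 Q o = \left(-4\right) 0 \cdot 3 \left(-33\right) = 0 \cdot 3 \left(-33\right) = 0 \left(-33\right) = 0$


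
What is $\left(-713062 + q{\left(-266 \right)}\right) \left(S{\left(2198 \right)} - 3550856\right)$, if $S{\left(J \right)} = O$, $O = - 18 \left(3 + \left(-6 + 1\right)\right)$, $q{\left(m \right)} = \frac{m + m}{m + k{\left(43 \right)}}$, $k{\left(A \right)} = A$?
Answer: $\frac{564624033781080}{223} \approx 2.5319 \cdot 10^{12}$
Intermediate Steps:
$q{\left(m \right)} = \frac{2 m}{43 + m}$ ($q{\left(m \right)} = \frac{m + m}{m + 43} = \frac{2 m}{43 + m}$)
$O = 36$ ($O = - 18 \left(3 - 5\right) = \left(-18\right) \left(-2\right) = 36$)
$S{\left(J \right)} = 36$
$\left(-713062 + q{\left(-266 \right)}\right) \left(S{\left(2198 \right)} - 3550856\right) = \left(-713062 + 2 \left(-266\right) \frac{1}{43 - 266}\right) \left(36 - 3550856\right) = \left(-713062 + 2 \left(-266\right) \frac{1}{-223}\right) \left(-3550820\right) = \left(-713062 + 2 \left(-266\right) \left(- \frac{1}{223}\right)\right) \left(-3550820\right) = \left(-713062 + \frac{532}{223}\right) \left(-3550820\right) = \left(- \frac{159012294}{223}\right) \left(-3550820\right) = \frac{564624033781080}{223}$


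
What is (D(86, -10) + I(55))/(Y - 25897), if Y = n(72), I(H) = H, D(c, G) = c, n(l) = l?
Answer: -141/25825 ≈ -0.0054598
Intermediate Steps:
Y = 72
(D(86, -10) + I(55))/(Y - 25897) = (86 + 55)/(72 - 25897) = 141/(-25825) = 141*(-1/25825) = -141/25825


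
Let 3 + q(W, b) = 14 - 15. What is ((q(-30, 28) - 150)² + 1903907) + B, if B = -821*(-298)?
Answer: 2172281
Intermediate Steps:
q(W, b) = -4 (q(W, b) = -3 + (14 - 15) = -3 - 1 = -4)
B = 244658
((q(-30, 28) - 150)² + 1903907) + B = ((-4 - 150)² + 1903907) + 244658 = ((-154)² + 1903907) + 244658 = (23716 + 1903907) + 244658 = 1927623 + 244658 = 2172281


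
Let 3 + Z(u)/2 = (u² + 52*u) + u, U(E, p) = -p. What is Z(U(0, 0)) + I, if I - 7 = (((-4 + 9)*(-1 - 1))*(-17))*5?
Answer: 851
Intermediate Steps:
Z(u) = -6 + 2*u² + 106*u (Z(u) = -6 + 2*((u² + 52*u) + u) = -6 + 2*(u² + 53*u) = -6 + (2*u² + 106*u) = -6 + 2*u² + 106*u)
I = 857 (I = 7 + (((-4 + 9)*(-1 - 1))*(-17))*5 = 7 + ((5*(-2))*(-17))*5 = 7 - 10*(-17)*5 = 7 + 170*5 = 7 + 850 = 857)
Z(U(0, 0)) + I = (-6 + 2*(-1*0)² + 106*(-1*0)) + 857 = (-6 + 2*0² + 106*0) + 857 = (-6 + 2*0 + 0) + 857 = (-6 + 0 + 0) + 857 = -6 + 857 = 851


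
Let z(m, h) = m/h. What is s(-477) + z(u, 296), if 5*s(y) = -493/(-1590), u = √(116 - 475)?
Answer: 493/7950 + I*√359/296 ≈ 0.062013 + 0.064011*I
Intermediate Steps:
u = I*√359 (u = √(-359) = I*√359 ≈ 18.947*I)
s(y) = 493/7950 (s(y) = (-493/(-1590))/5 = (-493*(-1/1590))/5 = (⅕)*(493/1590) = 493/7950)
s(-477) + z(u, 296) = 493/7950 + (I*√359)/296 = 493/7950 + (I*√359)*(1/296) = 493/7950 + I*√359/296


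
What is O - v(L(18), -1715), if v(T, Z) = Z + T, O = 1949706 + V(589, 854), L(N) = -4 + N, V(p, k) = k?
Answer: 1952261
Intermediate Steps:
O = 1950560 (O = 1949706 + 854 = 1950560)
v(T, Z) = T + Z
O - v(L(18), -1715) = 1950560 - ((-4 + 18) - 1715) = 1950560 - (14 - 1715) = 1950560 - 1*(-1701) = 1950560 + 1701 = 1952261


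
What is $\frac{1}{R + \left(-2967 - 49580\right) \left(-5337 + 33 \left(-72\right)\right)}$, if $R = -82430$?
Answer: $\frac{1}{405212581} \approx 2.4678 \cdot 10^{-9}$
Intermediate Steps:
$\frac{1}{R + \left(-2967 - 49580\right) \left(-5337 + 33 \left(-72\right)\right)} = \frac{1}{-82430 + \left(-2967 - 49580\right) \left(-5337 + 33 \left(-72\right)\right)} = \frac{1}{-82430 - 52547 \left(-5337 - 2376\right)} = \frac{1}{-82430 - -405295011} = \frac{1}{-82430 + 405295011} = \frac{1}{405212581}$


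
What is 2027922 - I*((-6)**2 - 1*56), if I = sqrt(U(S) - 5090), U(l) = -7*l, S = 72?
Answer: 2027922 + 20*I*sqrt(5594) ≈ 2.0279e+6 + 1495.9*I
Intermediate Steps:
I = I*sqrt(5594) (I = sqrt(-7*72 - 5090) = sqrt(-504 - 5090) = sqrt(-5594) = I*sqrt(5594) ≈ 74.793*I)
2027922 - I*((-6)**2 - 1*56) = 2027922 - I*sqrt(5594)*((-6)**2 - 1*56) = 2027922 - I*sqrt(5594)*(36 - 56) = 2027922 - I*sqrt(5594)*(-20) = 2027922 - (-20)*I*sqrt(5594) = 2027922 + 20*I*sqrt(5594)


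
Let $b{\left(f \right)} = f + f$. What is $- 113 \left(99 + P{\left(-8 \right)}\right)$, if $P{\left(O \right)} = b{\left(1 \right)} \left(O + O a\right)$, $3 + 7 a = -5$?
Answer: $- \frac{80117}{7} \approx -11445.0$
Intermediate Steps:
$a = - \frac{8}{7}$ ($a = - \frac{3}{7} + \frac{1}{7} \left(-5\right) = - \frac{3}{7} - \frac{5}{7} = - \frac{8}{7} \approx -1.1429$)
$b{\left(f \right)} = 2 f$
$P{\left(O \right)} = - \frac{2 O}{7}$ ($P{\left(O \right)} = 2 \cdot 1 \left(O + O \left(- \frac{8}{7}\right)\right) = 2 \left(O - \frac{8 O}{7}\right) = 2 \left(- \frac{O}{7}\right) = - \frac{2 O}{7}$)
$- 113 \left(99 + P{\left(-8 \right)}\right) = - 113 \left(99 - - \frac{16}{7}\right) = - 113 \left(99 + \frac{16}{7}\right) = \left(-113\right) \frac{709}{7} = - \frac{80117}{7}$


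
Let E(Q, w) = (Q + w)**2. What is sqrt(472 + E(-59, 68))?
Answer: sqrt(553) ≈ 23.516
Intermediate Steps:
sqrt(472 + E(-59, 68)) = sqrt(472 + (-59 + 68)**2) = sqrt(472 + 9**2) = sqrt(472 + 81) = sqrt(553)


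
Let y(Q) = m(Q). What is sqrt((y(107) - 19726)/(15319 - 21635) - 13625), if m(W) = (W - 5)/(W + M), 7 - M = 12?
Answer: 5*I*sqrt(5434019549)/3158 ≈ 116.71*I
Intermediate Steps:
M = -5 (M = 7 - 1*12 = 7 - 12 = -5)
m(W) = 1 (m(W) = (W - 5)/(W - 5) = (-5 + W)/(-5 + W) = 1)
y(Q) = 1
sqrt((y(107) - 19726)/(15319 - 21635) - 13625) = sqrt((1 - 19726)/(15319 - 21635) - 13625) = sqrt(-19725/(-6316) - 13625) = sqrt(-19725*(-1/6316) - 13625) = sqrt(19725/6316 - 13625) = sqrt(-86035775/6316) = 5*I*sqrt(5434019549)/3158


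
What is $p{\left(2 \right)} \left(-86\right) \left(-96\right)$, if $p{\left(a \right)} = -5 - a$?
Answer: $-57792$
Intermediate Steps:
$p{\left(2 \right)} \left(-86\right) \left(-96\right) = \left(-5 - 2\right) \left(-86\right) \left(-96\right) = \left(-7\right) \left(-86\right) \left(-96\right) = 602 \left(-96\right) = -57792$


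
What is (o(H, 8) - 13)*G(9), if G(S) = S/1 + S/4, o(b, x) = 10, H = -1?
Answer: -135/4 ≈ -33.750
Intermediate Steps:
G(S) = 5*S/4 (G(S) = S*1 + S*(1/4) = S + S/4 = 5*S/4)
(o(H, 8) - 13)*G(9) = (10 - 13)*((5/4)*9) = -3*45/4 = -135/4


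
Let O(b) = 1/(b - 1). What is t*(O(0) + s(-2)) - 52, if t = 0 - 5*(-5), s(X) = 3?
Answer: -2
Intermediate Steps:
O(b) = 1/(-1 + b)
t = 25 (t = 0 + 25 = 25)
t*(O(0) + s(-2)) - 52 = 25*(1/(-1 + 0) + 3) - 52 = 25*(1/(-1) + 3) - 52 = 25*(-1 + 3) - 52 = 25*2 - 52 = 50 - 52 = -2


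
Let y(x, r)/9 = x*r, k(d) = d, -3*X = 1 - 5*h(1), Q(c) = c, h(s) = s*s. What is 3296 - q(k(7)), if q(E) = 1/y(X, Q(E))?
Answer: 276863/84 ≈ 3296.0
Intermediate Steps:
h(s) = s²
X = 4/3 (X = -(1 - 5*1²)/3 = -(1 - 5*1)/3 = -(1 - 5)/3 = -⅓*(-4) = 4/3 ≈ 1.3333)
y(x, r) = 9*r*x (y(x, r) = 9*(x*r) = 9*(r*x) = 9*r*x)
q(E) = 1/(12*E) (q(E) = 1/(9*E*(4/3)) = 1/(12*E))
3296 - q(k(7)) = 3296 - 1/(12*7) = 3296 - 1*1/84 = 3296 - 1/84 = 276863/84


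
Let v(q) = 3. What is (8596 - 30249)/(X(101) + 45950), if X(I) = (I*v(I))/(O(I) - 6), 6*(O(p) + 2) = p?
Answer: -1147609/2437168 ≈ -0.47088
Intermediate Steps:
O(p) = -2 + p/6
X(I) = 3*I/(-8 + I/6) (X(I) = (I*3)/((-2 + I/6) - 6) = (3*I)/(-8 + I/6) = 3*I/(-8 + I/6))
(8596 - 30249)/(X(101) + 45950) = (8596 - 30249)/(18*101/(-48 + 101) + 45950) = -21653/(18*101/53 + 45950) = -21653/(18*101*(1/53) + 45950) = -21653/(1818/53 + 45950) = -21653/2437168/53 = -21653*53/2437168 = -1147609/2437168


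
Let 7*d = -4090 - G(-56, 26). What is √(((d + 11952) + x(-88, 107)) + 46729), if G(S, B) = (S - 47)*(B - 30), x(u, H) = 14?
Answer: √2844541/7 ≈ 240.94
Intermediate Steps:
G(S, B) = (-47 + S)*(-30 + B)
d = -4502/7 (d = (-4090 - (1410 - 47*26 - 30*(-56) + 26*(-56)))/7 = (-4090 - (1410 - 1222 + 1680 - 1456))/7 = (-4090 - 1*412)/7 = (-4090 - 412)/7 = (⅐)*(-4502) = -4502/7 ≈ -643.14)
√(((d + 11952) + x(-88, 107)) + 46729) = √(((-4502/7 + 11952) + 14) + 46729) = √((79162/7 + 14) + 46729) = √(79260/7 + 46729) = √(406363/7) = √2844541/7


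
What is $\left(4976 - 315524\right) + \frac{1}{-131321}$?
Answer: $- \frac{40781473909}{131321} \approx -3.1055 \cdot 10^{5}$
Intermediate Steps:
$\left(4976 - 315524\right) + \frac{1}{-131321} = -310548 - \frac{1}{131321} = - \frac{40781473909}{131321}$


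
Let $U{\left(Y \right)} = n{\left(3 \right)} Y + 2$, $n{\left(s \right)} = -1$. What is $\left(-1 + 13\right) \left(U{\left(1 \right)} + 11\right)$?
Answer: $144$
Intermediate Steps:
$U{\left(Y \right)} = 2 - Y$ ($U{\left(Y \right)} = - Y + 2 = 2 - Y$)
$\left(-1 + 13\right) \left(U{\left(1 \right)} + 11\right) = \left(-1 + 13\right) \left(\left(2 - 1\right) + 11\right) = 12 \left(\left(2 - 1\right) + 11\right) = 12 \left(1 + 11\right) = 12 \cdot 12 = 144$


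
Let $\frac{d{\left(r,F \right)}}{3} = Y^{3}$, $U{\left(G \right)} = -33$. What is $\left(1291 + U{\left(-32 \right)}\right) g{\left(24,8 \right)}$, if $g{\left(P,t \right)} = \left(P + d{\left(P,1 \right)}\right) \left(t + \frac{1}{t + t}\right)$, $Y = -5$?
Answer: $- \frac{28480491}{8} \approx -3.5601 \cdot 10^{6}$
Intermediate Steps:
$d{\left(r,F \right)} = -375$ ($d{\left(r,F \right)} = 3 \left(-5\right)^{3} = 3 \left(-125\right) = -375$)
$g{\left(P,t \right)} = \left(-375 + P\right) \left(t + \frac{1}{2 t}\right)$ ($g{\left(P,t \right)} = \left(P - 375\right) \left(t + \frac{1}{t + t}\right) = \left(-375 + P\right) \left(t + \frac{1}{2 t}\right)$)
$\left(1291 + U{\left(-32 \right)}\right) g{\left(24,8 \right)} = \left(1291 - 33\right) \frac{-375 + 24 + 2 \cdot 8^{2} \left(-375 + 24\right)}{2 \cdot 8} = 1258 \cdot \frac{1}{2} \cdot \frac{1}{8} \left(-375 + 24 + 2 \cdot 64 \left(-351\right)\right) = 1258 \cdot \frac{1}{2} \cdot \frac{1}{8} \left(-375 + 24 - 44928\right) = 1258 \cdot \frac{1}{2} \cdot \frac{1}{8} \left(-45279\right) = 1258 \left(- \frac{45279}{16}\right) = - \frac{28480491}{8}$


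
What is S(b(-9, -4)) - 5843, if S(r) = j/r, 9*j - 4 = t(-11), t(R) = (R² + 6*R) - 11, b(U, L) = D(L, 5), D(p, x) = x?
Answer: -87629/15 ≈ -5841.9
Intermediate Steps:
b(U, L) = 5
t(R) = -11 + R² + 6*R
j = 16/3 (j = 4/9 + (-11 + (-11)² + 6*(-11))/9 = 4/9 + (-11 + 121 - 66)/9 = 4/9 + (⅑)*44 = 4/9 + 44/9 = 16/3 ≈ 5.3333)
S(r) = 16/(3*r)
S(b(-9, -4)) - 5843 = (16/3)/5 - 5843 = (16/3)*(⅕) - 5843 = 16/15 - 5843 = -87629/15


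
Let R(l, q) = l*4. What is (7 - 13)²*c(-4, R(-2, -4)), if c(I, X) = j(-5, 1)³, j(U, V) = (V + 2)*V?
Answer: 972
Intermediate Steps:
R(l, q) = 4*l
j(U, V) = V*(2 + V) (j(U, V) = (2 + V)*V = V*(2 + V))
c(I, X) = 27 (c(I, X) = (1*(2 + 1))³ = (1*3)³ = 3³ = 27)
(7 - 13)²*c(-4, R(-2, -4)) = (7 - 13)²*27 = (-6)²*27 = 36*27 = 972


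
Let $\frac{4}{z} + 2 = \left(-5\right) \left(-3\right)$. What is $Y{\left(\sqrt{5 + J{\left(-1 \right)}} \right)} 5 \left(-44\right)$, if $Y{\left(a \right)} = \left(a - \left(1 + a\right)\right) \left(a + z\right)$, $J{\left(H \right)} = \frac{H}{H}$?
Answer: $\frac{880}{13} + 220 \sqrt{6} \approx 606.58$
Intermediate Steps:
$z = \frac{4}{13}$ ($z = \frac{4}{-2 - -15} = \frac{4}{-2 + 15} = \frac{4}{13} \approx 0.30769$)
$J{\left(H \right)} = 1$
$Y{\left(a \right)} = - \frac{4}{13} - a$ ($Y{\left(a \right)} = \left(a - \left(1 + a\right)\right) \left(a + \frac{4}{13}\right) = - (\frac{4}{13} + a) = - \frac{4}{13} - a$)
$Y{\left(\sqrt{5 + J{\left(-1 \right)}} \right)} 5 \left(-44\right) = \left(- \frac{4}{13} - \sqrt{5 + 1}\right) 5 \left(-44\right) = \left(- \frac{4}{13} - \sqrt{6}\right) 5 \left(-44\right) = \left(- \frac{20}{13} - 5 \sqrt{6}\right) \left(-44\right) = \frac{880}{13} + 220 \sqrt{6}$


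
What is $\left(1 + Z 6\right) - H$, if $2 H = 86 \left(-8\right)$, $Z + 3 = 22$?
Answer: $459$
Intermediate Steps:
$Z = 19$ ($Z = -3 + 22 = 19$)
$H = -344$ ($H = \frac{86 \left(-8\right)}{2} = \frac{1}{2} \left(-688\right) = -344$)
$\left(1 + Z 6\right) - H = \left(1 + 19 \cdot 6\right) - -344 = \left(1 + 114\right) + 344 = 115 + 344 = 459$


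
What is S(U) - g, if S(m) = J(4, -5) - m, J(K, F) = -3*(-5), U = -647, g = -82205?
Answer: 82867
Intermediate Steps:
J(K, F) = 15
S(m) = 15 - m
S(U) - g = (15 - 1*(-647)) - 1*(-82205) = (15 + 647) + 82205 = 662 + 82205 = 82867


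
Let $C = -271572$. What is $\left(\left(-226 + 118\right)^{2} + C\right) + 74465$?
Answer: $-185443$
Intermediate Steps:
$\left(\left(-226 + 118\right)^{2} + C\right) + 74465 = \left(\left(-226 + 118\right)^{2} - 271572\right) + 74465 = \left(\left(-108\right)^{2} - 271572\right) + 74465 = \left(11664 - 271572\right) + 74465 = -259908 + 74465 = -185443$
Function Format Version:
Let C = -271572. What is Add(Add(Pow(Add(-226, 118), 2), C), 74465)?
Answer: -185443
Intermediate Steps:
Add(Add(Pow(Add(-226, 118), 2), C), 74465) = Add(Add(Pow(Add(-226, 118), 2), -271572), 74465) = Add(Add(Pow(-108, 2), -271572), 74465) = Add(Add(11664, -271572), 74465) = Add(-259908, 74465) = -185443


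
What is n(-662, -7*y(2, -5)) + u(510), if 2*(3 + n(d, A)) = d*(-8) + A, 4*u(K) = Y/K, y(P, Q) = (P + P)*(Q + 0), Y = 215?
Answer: 1107763/408 ≈ 2715.1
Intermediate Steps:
y(P, Q) = 2*P*Q (y(P, Q) = (2*P)*Q = 2*P*Q)
u(K) = 215/(4*K) (u(K) = (215/K)/4 = 215/(4*K))
n(d, A) = -3 + A/2 - 4*d (n(d, A) = -3 + (d*(-8) + A)/2 = -3 + (-8*d + A)/2 = -3 + (A - 8*d)/2 = -3 + (A/2 - 4*d) = -3 + A/2 - 4*d)
n(-662, -7*y(2, -5)) + u(510) = (-3 + (-14*2*(-5))/2 - 4*(-662)) + (215/4)/510 = (-3 + (-7*(-20))/2 + 2648) + (215/4)*(1/510) = (-3 + (½)*140 + 2648) + 43/408 = (-3 + 70 + 2648) + 43/408 = 2715 + 43/408 = 1107763/408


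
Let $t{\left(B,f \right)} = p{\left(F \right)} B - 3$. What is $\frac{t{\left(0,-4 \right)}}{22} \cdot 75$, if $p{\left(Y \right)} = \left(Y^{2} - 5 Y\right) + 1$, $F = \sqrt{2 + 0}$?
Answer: $- \frac{225}{22} \approx -10.227$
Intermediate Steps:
$F = \sqrt{2} \approx 1.4142$
$p{\left(Y \right)} = 1 + Y^{2} - 5 Y$
$t{\left(B,f \right)} = -3 + B \left(3 - 5 \sqrt{2}\right)$ ($t{\left(B,f \right)} = \left(1 + \left(\sqrt{2}\right)^{2} - 5 \sqrt{2}\right) B - 3 = \left(1 + 2 - 5 \sqrt{2}\right) B - 3 = \left(3 - 5 \sqrt{2}\right) B - 3 = B \left(3 - 5 \sqrt{2}\right) - 3 = -3 + B \left(3 - 5 \sqrt{2}\right)$)
$\frac{t{\left(0,-4 \right)}}{22} \cdot 75 = \frac{-3 + 0 \left(3 - 5 \sqrt{2}\right)}{22} \cdot 75 = \left(-3 + 0\right) \frac{1}{22} \cdot 75 = \left(-3\right) \frac{1}{22} \cdot 75 = \left(- \frac{3}{22}\right) 75 = - \frac{225}{22}$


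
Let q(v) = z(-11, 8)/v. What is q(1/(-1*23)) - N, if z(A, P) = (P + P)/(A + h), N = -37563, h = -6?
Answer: 638939/17 ≈ 37585.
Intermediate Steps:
z(A, P) = 2*P/(-6 + A) (z(A, P) = (P + P)/(A - 6) = (2*P)/(-6 + A) = 2*P/(-6 + A))
q(v) = -16/(17*v) (q(v) = (2*8/(-6 - 11))/v = (2*8/(-17))/v = (2*8*(-1/17))/v = -16/(17*v))
q(1/(-1*23)) - N = -16*(-1*23)/17 - 1*(-37563) = -16/(17*(1/(-23))) + 37563 = -16/(17*(-1/23)) + 37563 = -16/17*(-23) + 37563 = 368/17 + 37563 = 638939/17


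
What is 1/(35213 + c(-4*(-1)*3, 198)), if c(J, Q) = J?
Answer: 1/35225 ≈ 2.8389e-5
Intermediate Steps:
1/(35213 + c(-4*(-1)*3, 198)) = 1/(35213 - 4*(-1)*3) = 1/(35213 + 4*3) = 1/(35213 + 12) = 1/35225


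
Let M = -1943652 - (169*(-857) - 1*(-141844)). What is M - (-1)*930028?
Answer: -1010635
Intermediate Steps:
M = -1940663 (M = -1943652 - (-144833 + 141844) = -1943652 - 1*(-2989) = -1943652 + 2989 = -1940663)
M - (-1)*930028 = -1940663 - (-1)*930028 = -1940663 - 1*(-930028) = -1940663 + 930028 = -1010635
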